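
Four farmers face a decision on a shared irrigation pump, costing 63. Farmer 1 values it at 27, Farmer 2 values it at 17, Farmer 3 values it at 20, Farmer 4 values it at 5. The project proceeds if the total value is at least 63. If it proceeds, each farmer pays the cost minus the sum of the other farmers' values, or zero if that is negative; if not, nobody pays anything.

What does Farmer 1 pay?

21

Total value 69 ≥ cost 63, so the project is built.
The other farmers' values sum to 42.
Cost minus that sum is 63 - 42 = 21.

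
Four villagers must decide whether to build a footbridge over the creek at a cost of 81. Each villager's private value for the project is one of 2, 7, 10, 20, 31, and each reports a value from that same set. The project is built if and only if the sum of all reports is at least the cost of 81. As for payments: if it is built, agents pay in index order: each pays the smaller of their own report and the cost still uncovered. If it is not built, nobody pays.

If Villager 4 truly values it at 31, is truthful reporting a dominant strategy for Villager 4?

Yes

Check each profile of the others' reports and compare truth against every alternative report.
Others report (20, 20, 20): truth gives 10, best alternative gives 0.
Others report (7, 20, 31): truth gives 8, best alternative gives 0.
Others report (7, 31, 20): truth gives 8, best alternative gives 0.
Others report (20, 7, 31): truth gives 8, best alternative gives 0.
Others report (20, 31, 7): truth gives 8, best alternative gives 0.
Others report (31, 7, 20): truth gives 8, best alternative gives 0.
(Remaining 119 profiles checked similarly; truth is weakly best in each.)
In every case the truthful report is at least as good as any alternative, so it is a dominant strategy.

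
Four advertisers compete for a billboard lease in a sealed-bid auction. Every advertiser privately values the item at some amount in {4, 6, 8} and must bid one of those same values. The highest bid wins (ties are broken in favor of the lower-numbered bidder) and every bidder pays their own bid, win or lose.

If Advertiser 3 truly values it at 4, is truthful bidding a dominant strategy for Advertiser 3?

Consider the case where Advertiser 1 bids 4, Advertiser 2 bids 4 and Advertiser 4 bids 4.
Truthful bid 4: loses but pays 4, utility -4.
Bid 6 instead: wins, pays 6, utility 4 - 6 = -2.
Since -2 > -4, bidding 6 is strictly better here, so truthful bidding is not dominant.

No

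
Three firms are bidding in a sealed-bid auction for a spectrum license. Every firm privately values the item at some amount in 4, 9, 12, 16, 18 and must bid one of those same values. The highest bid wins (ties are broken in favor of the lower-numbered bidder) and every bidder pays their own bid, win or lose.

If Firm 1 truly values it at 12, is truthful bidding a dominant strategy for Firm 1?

No

Consider the case where Firm 2 bids 4 and Firm 3 bids 4.
Truthful bid 12: wins, pays 12, utility 12 - 12 = 0.
Bid 4 instead: wins, pays 4, utility 12 - 4 = 8.
Since 8 > 0, bidding 4 is strictly better here, so truthful bidding is not dominant.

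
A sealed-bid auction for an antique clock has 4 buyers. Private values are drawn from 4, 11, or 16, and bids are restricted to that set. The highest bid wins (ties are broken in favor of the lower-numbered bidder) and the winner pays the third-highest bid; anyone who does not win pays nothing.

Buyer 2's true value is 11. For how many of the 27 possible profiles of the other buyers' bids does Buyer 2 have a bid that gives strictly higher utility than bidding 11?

Others bid (4, 4, 16): truth gives 0; bid 16 gives 7 > 0. Violating.
Others bid (4, 16, 4): truth gives 0; bid 16 gives 7 > 0. Violating.
Others bid (11, 4, 4): truth gives 0; bid 16 gives 7 > 0. Violating.
Others bid (4, 4, 4): truth gives 7; no alternative beats it.
Others bid (4, 4, 11): truth gives 7; no alternative beats it.
(Checking all 27 profiles: 3 have a profitable deviation, 24 do not.)

3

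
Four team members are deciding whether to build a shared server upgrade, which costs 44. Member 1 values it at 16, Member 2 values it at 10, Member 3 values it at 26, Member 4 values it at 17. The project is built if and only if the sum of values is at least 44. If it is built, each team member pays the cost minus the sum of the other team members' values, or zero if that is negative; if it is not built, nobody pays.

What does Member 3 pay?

1

Total value 69 ≥ cost 44, so the project is built.
The other team members' values sum to 43.
Cost minus that sum is 44 - 43 = 1.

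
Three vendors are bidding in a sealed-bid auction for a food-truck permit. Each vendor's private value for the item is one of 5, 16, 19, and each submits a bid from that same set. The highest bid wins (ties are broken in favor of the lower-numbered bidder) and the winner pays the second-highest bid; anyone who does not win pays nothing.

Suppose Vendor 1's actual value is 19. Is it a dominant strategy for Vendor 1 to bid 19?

Yes

Check each profile of the others' bids and compare truth against every alternative bid.
Others bid (5, 5): truth gives 14, best alternative gives 14.
Others bid (5, 16): truth gives 3, best alternative gives 3.
Others bid (16, 5): truth gives 3, best alternative gives 3.
Others bid (16, 16): truth gives 3, best alternative gives 3.
Others bid (5, 19): truth gives 0, best alternative gives 0.
Others bid (16, 19): truth gives 0, best alternative gives 0.
(Remaining 3 profiles checked similarly; truth is weakly best in each.)
In every case the truthful bid is at least as good as any alternative, so it is a dominant strategy.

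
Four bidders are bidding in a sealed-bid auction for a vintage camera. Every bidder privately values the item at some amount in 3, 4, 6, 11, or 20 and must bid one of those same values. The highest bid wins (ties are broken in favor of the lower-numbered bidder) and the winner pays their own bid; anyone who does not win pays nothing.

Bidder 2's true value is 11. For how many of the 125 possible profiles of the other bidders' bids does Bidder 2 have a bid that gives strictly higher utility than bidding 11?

18

Others bid (3, 3, 3): truth gives 0; bid 4 gives 7 > 0. Violating.
Others bid (3, 3, 4): truth gives 0; bid 4 gives 7 > 0. Violating.
Others bid (3, 3, 6): truth gives 0; bid 6 gives 5 > 0. Violating.
Others bid (3, 4, 3): truth gives 0; bid 4 gives 7 > 0. Violating.
Others bid (3, 3, 11): truth gives 0; no alternative beats it.
Others bid (3, 3, 20): truth gives 0; no alternative beats it.
(Checking all 125 profiles: 18 have a profitable deviation, 107 do not.)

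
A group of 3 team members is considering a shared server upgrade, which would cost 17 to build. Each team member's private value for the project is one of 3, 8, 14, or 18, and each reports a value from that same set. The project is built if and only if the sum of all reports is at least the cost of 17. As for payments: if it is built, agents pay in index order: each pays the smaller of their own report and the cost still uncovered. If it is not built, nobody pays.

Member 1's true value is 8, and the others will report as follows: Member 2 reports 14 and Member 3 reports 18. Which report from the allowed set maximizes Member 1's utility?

3

Report 3: project built, pays 3, utility 8 - 3 = 5.
Report 8: project built, pays 8, utility 8 - 8 = 0.
Report 14: project built, pays 14, utility 8 - 14 = -6.
Report 18: project built, pays 17, utility 8 - 17 = -9.
The best choice is 3 with utility 5.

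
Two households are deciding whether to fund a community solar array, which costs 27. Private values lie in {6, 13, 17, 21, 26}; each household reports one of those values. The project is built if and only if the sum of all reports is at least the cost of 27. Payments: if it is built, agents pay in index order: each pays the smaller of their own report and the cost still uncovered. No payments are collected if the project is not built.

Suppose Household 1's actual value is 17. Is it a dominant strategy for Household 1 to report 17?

No

Consider the case where Household 2 reports 17.
Truthful report 17: project built, pays 17, utility 17 - 17 = 0.
Report 13 instead: project built, pays 13, utility 17 - 13 = 4.
Since 4 > 0, reporting 13 is strictly better here, so truthful reporting is not dominant.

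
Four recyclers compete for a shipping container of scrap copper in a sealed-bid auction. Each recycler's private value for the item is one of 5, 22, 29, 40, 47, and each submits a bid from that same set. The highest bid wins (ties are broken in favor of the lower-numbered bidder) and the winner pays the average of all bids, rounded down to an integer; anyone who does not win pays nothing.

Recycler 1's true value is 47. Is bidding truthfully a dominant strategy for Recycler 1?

No

Consider the case where Recycler 2 bids 5, Recycler 3 bids 5 and Recycler 4 bids 5.
Truthful bid 47: wins, pays 15, utility 47 - 15 = 32.
Bid 5 instead: wins, pays 5, utility 47 - 5 = 42.
Since 42 > 32, bidding 5 is strictly better here, so truthful bidding is not dominant.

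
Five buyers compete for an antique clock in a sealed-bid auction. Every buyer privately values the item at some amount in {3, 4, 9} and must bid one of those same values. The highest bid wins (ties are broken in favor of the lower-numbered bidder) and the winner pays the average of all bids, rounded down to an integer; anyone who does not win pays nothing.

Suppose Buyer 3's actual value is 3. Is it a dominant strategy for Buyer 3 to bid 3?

Check each profile of the others' bids and compare truth against every alternative bid.
Others bid (3, 3, 3, 3): truth gives 0, best alternative gives 0.
Others bid (3, 3, 3, 4): truth gives 0, best alternative gives 0.
Others bid (3, 3, 3, 9): truth gives 0, best alternative gives 0.
Others bid (3, 3, 4, 3): truth gives 0, best alternative gives 0.
Others bid (3, 3, 4, 4): truth gives 0, best alternative gives 0.
Others bid (3, 3, 4, 9): truth gives 0, best alternative gives 0.
(Remaining 75 profiles checked similarly; truth is weakly best in each.)
In every case the truthful bid is at least as good as any alternative, so it is a dominant strategy.

Yes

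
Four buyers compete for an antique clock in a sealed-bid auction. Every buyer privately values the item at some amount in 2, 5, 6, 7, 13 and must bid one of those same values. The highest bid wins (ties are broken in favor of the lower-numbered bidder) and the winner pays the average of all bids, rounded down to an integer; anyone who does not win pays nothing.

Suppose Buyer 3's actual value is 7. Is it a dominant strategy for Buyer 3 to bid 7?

Consider the case where Buyer 1 bids 2, Buyer 2 bids 2 and Buyer 4 bids 2.
Truthful bid 7: wins, pays 3, utility 7 - 3 = 4.
Bid 5 instead: wins, pays 2, utility 7 - 2 = 5.
Since 5 > 4, bidding 5 is strictly better here, so truthful bidding is not dominant.

No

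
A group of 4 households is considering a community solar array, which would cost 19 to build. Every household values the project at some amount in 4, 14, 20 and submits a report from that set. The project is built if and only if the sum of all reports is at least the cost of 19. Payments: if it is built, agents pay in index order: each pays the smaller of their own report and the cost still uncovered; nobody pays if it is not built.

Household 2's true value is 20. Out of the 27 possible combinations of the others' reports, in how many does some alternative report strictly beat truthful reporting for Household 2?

Others report (4, 4, 4): truth gives 5; report 14 gives 6 > 5. Violating.
Others report (4, 4, 14): truth gives 5; report 4 gives 16 > 5. Violating.
Others report (4, 4, 20): truth gives 5; report 4 gives 16 > 5. Violating.
Others report (4, 14, 4): truth gives 5; report 4 gives 16 > 5. Violating.
Others report (20, 4, 4): truth gives 20; no alternative beats it.
Others report (20, 4, 14): truth gives 20; no alternative beats it.
(Checking all 27 profiles: 18 have a profitable deviation, 9 do not.)

18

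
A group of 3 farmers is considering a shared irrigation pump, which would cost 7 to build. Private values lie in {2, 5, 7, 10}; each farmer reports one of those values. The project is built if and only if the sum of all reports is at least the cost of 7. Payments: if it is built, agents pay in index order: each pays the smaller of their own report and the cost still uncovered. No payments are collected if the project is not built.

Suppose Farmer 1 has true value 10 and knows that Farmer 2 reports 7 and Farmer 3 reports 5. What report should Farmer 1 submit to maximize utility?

2

Report 2: project built, pays 2, utility 10 - 2 = 8.
Report 5: project built, pays 5, utility 10 - 5 = 5.
Report 7: project built, pays 7, utility 10 - 7 = 3.
Report 10: project built, pays 7, utility 10 - 7 = 3.
The best choice is 2 with utility 8.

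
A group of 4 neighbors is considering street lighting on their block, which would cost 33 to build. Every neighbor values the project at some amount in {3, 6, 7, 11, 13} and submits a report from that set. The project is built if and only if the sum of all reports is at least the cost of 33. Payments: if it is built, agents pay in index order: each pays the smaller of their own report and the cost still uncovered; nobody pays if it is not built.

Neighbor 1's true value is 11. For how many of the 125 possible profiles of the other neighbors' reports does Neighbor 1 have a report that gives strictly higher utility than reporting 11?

Others report (3, 11, 13): truth gives 0; report 6 gives 5 > 0. Violating.
Others report (3, 13, 11): truth gives 0; report 6 gives 5 > 0. Violating.
Others report (3, 13, 13): truth gives 0; report 6 gives 5 > 0. Violating.
Others report (6, 7, 13): truth gives 0; report 7 gives 4 > 0. Violating.
Others report (3, 3, 3): truth gives 0; no alternative beats it.
Others report (3, 3, 6): truth gives 0; no alternative beats it.
(Checking all 125 profiles: 50 have a profitable deviation, 75 do not.)

50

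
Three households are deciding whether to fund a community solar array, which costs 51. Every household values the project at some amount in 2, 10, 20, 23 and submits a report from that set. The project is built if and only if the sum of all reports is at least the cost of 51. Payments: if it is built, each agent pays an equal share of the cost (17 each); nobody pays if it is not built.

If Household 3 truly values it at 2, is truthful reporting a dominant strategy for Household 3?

Yes

Check each profile of the others' reports and compare truth against every alternative report.
Others report (20, 23): truth gives 0, best alternative gives -15.
Others report (23, 20): truth gives 0, best alternative gives -15.
Others report (23, 23): truth gives 0, best alternative gives -15.
Others report (2, 2): truth gives 0, best alternative gives 0.
Others report (2, 10): truth gives 0, best alternative gives 0.
Others report (2, 20): truth gives 0, best alternative gives 0.
(Remaining 10 profiles checked similarly; truth is weakly best in each.)
In every case the truthful report is at least as good as any alternative, so it is a dominant strategy.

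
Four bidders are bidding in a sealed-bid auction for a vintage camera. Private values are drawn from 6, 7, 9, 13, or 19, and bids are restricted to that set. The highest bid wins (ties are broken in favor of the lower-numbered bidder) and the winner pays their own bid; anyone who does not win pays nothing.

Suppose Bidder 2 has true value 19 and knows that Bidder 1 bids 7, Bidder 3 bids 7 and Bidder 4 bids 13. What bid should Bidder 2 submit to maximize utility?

Bid 6: loses, pays 0, utility 0.
Bid 7: loses, pays 0, utility 0.
Bid 9: loses, pays 0, utility 0.
Bid 13: wins, pays 13, utility 19 - 13 = 6.
Bid 19: wins, pays 19, utility 19 - 19 = 0.
The best choice is 13 with utility 6.

13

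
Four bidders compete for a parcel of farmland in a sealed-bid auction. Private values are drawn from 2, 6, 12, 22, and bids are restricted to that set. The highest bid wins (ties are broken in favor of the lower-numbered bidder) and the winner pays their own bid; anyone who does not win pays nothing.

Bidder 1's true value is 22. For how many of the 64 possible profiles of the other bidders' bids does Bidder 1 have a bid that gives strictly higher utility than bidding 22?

Others bid (2, 2, 2): truth gives 0; bid 2 gives 20 > 0. Violating.
Others bid (2, 2, 6): truth gives 0; bid 6 gives 16 > 0. Violating.
Others bid (2, 2, 12): truth gives 0; bid 12 gives 10 > 0. Violating.
Others bid (2, 6, 2): truth gives 0; bid 6 gives 16 > 0. Violating.
Others bid (2, 2, 22): truth gives 0; no alternative beats it.
Others bid (2, 6, 22): truth gives 0; no alternative beats it.
(Checking all 64 profiles: 27 have a profitable deviation, 37 do not.)

27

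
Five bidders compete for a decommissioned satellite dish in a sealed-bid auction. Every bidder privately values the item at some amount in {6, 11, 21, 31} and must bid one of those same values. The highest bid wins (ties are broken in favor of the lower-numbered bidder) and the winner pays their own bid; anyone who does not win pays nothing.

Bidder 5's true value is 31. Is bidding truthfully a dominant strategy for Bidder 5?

No

Consider the case where Bidder 1 bids 6, Bidder 2 bids 6, Bidder 3 bids 6 and Bidder 4 bids 6.
Truthful bid 31: wins, pays 31, utility 31 - 31 = 0.
Bid 11 instead: wins, pays 11, utility 31 - 11 = 20.
Since 20 > 0, bidding 11 is strictly better here, so truthful bidding is not dominant.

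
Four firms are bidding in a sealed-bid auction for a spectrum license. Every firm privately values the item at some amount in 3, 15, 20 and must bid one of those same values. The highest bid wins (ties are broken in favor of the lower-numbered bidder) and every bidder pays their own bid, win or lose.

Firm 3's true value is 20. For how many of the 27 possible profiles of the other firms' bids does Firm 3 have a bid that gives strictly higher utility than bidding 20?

Others bid (3, 3, 3): truth gives 0; bid 15 gives 5 > 0. Violating.
Others bid (3, 3, 15): truth gives 0; bid 15 gives 5 > 0. Violating.
Others bid (3, 20, 3): truth gives -20; bid 3 gives -3 > -20. Violating.
Others bid (3, 20, 15): truth gives -20; bid 3 gives -3 > -20. Violating.
Others bid (3, 3, 20): truth gives 0; no alternative beats it.
Others bid (3, 15, 3): truth gives 0; no alternative beats it.
(Checking all 27 profiles: 17 have a profitable deviation, 10 do not.)

17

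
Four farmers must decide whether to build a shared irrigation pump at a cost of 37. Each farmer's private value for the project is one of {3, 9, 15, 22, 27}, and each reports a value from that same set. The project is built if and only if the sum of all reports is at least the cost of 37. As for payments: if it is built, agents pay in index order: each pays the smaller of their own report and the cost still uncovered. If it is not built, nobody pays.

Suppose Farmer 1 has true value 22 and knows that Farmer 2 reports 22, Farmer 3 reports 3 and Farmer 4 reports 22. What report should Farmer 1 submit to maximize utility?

3

Report 3: project built, pays 3, utility 22 - 3 = 19.
Report 9: project built, pays 9, utility 22 - 9 = 13.
Report 15: project built, pays 15, utility 22 - 15 = 7.
Report 22: project built, pays 22, utility 22 - 22 = 0.
Report 27: project built, pays 27, utility 22 - 27 = -5.
The best choice is 3 with utility 19.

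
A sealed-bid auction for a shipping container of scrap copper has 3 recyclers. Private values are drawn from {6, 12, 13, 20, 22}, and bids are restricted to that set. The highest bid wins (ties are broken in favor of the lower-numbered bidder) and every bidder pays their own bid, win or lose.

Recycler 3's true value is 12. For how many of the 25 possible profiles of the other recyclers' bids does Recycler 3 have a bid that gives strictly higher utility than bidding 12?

Others bid (6, 12): truth gives -12; bid 13 gives -1 > -12. Violating.
Others bid (6, 13): truth gives -12; bid 6 gives -6 > -12. Violating.
Others bid (6, 20): truth gives -12; bid 6 gives -6 > -12. Violating.
Others bid (6, 22): truth gives -12; bid 6 gives -6 > -12. Violating.
Others bid (6, 6): truth gives 0; no alternative beats it.
(Checking all 25 profiles: 24 have a profitable deviation, 1 does not.)

24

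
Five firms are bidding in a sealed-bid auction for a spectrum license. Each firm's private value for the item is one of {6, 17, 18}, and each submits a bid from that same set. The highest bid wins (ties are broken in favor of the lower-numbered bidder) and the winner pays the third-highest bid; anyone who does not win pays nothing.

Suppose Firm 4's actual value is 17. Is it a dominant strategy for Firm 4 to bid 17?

No

Consider the case where Firm 1 bids 6, Firm 2 bids 6, Firm 3 bids 6 and Firm 5 bids 18.
Truthful bid 17: loses, pays 0, utility 0.
Bid 18 instead: wins, pays 6, utility 17 - 6 = 11.
Since 11 > 0, bidding 18 is strictly better here, so truthful bidding is not dominant.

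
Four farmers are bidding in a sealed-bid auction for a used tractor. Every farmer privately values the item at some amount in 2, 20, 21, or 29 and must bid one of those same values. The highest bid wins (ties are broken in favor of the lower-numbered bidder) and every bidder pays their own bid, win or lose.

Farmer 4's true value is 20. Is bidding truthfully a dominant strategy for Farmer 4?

Consider the case where Farmer 1 bids 2, Farmer 2 bids 2 and Farmer 3 bids 20.
Truthful bid 20: loses but pays 20, utility -20.
Bid 2 instead: loses but pays 2, utility -2.
Since -2 > -20, bidding 2 is strictly better here, so truthful bidding is not dominant.

No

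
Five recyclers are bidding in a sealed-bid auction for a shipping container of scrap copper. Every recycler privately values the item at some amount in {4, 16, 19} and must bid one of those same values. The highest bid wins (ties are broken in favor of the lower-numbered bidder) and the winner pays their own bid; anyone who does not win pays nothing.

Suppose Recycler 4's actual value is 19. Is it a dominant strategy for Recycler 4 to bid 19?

No

Consider the case where Recycler 1 bids 4, Recycler 2 bids 4, Recycler 3 bids 4 and Recycler 5 bids 4.
Truthful bid 19: wins, pays 19, utility 19 - 19 = 0.
Bid 16 instead: wins, pays 16, utility 19 - 16 = 3.
Since 3 > 0, bidding 16 is strictly better here, so truthful bidding is not dominant.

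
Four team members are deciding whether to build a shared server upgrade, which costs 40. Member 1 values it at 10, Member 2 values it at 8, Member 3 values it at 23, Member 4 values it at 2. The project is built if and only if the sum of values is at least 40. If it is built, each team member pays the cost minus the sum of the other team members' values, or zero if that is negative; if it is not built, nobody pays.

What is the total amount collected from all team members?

32

Total value 43 ≥ cost 40, so it is built.
Member 1: others sum to 33; max(0, 40 - 33) = 7.
Member 2: others sum to 35; max(0, 40 - 35) = 5.
Member 3: others sum to 20; max(0, 40 - 20) = 20.
Member 4: others sum to 41; max(0, 40 - 41) = 0.
Total collected = 7 + 5 + 20 + 0 = 32.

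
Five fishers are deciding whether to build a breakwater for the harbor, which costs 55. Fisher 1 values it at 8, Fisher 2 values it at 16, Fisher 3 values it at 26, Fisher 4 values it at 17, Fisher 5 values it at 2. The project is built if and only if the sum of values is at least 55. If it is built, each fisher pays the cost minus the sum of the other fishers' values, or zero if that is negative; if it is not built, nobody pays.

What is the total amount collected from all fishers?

Total value 69 ≥ cost 55, so it is built.
Fisher 1: others sum to 61; max(0, 55 - 61) = 0.
Fisher 2: others sum to 53; max(0, 55 - 53) = 2.
Fisher 3: others sum to 43; max(0, 55 - 43) = 12.
Fisher 4: others sum to 52; max(0, 55 - 52) = 3.
Fisher 5: others sum to 67; max(0, 55 - 67) = 0.
Total collected = 0 + 2 + 12 + 3 + 0 = 17.

17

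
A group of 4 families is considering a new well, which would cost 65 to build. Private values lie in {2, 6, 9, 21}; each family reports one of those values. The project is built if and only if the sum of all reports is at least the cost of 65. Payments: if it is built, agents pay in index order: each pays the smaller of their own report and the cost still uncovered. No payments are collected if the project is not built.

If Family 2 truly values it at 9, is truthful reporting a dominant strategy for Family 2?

No

Consider the case where Family 1 reports 21, Family 3 reports 21 and Family 4 reports 21.
Truthful report 9: project built, pays 9, utility 9 - 9 = 0.
Report 2 instead: project built, pays 2, utility 9 - 2 = 7.
Since 7 > 0, reporting 2 is strictly better here, so truthful reporting is not dominant.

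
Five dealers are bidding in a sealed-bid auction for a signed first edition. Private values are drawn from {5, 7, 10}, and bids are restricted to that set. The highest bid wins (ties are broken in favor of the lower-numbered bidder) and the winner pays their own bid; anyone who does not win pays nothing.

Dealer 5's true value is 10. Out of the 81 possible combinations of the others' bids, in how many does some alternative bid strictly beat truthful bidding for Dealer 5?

Others bid (5, 5, 5, 5): truth gives 0; bid 7 gives 3 > 0. Violating.
Others bid (5, 5, 5, 7): truth gives 0; no alternative beats it.
Others bid (5, 5, 5, 10): truth gives 0; no alternative beats it.
(Checking all 81 profiles: 1 has a profitable deviation, 80 do not.)

1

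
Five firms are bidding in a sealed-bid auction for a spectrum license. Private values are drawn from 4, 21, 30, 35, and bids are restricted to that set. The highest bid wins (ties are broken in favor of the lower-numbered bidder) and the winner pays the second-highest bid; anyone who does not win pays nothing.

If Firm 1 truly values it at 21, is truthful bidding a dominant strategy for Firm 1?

Yes

Check each profile of the others' bids and compare truth against every alternative bid.
Others bid (4, 4, 4, 4): truth gives 17, best alternative gives 17.
Others bid (4, 4, 4, 21): truth gives 0, best alternative gives 0.
Others bid (4, 4, 4, 30): truth gives 0, best alternative gives 0.
Others bid (4, 4, 4, 35): truth gives 0, best alternative gives 0.
Others bid (4, 4, 21, 4): truth gives 0, best alternative gives 0.
Others bid (4, 4, 21, 21): truth gives 0, best alternative gives 0.
(Remaining 250 profiles checked similarly; truth is weakly best in each.)
In every case the truthful bid is at least as good as any alternative, so it is a dominant strategy.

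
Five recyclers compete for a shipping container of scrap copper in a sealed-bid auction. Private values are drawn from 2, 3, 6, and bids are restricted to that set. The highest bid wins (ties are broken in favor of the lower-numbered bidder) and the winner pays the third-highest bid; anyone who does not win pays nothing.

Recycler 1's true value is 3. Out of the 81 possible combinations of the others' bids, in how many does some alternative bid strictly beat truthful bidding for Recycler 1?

Others bid (2, 2, 2, 6): truth gives 0; bid 6 gives 1 > 0. Violating.
Others bid (2, 2, 6, 2): truth gives 0; bid 6 gives 1 > 0. Violating.
Others bid (2, 6, 2, 2): truth gives 0; bid 6 gives 1 > 0. Violating.
Others bid (6, 2, 2, 2): truth gives 0; bid 6 gives 1 > 0. Violating.
Others bid (2, 2, 2, 2): truth gives 1; no alternative beats it.
Others bid (2, 2, 2, 3): truth gives 1; no alternative beats it.
(Checking all 81 profiles: 4 have a profitable deviation, 77 do not.)

4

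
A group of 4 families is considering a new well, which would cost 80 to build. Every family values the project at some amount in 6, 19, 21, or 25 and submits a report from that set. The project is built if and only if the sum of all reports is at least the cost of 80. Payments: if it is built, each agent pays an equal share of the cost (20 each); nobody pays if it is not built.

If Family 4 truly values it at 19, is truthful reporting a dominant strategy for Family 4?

No

Consider the case where Family 1 reports 19, Family 2 reports 19 and Family 3 reports 25.
Truthful report 19: project built, pays 20, utility 19 - 20 = -1.
Report 6 instead: project not built, utility 0.
Since 0 > -1, reporting 6 is strictly better here, so truthful reporting is not dominant.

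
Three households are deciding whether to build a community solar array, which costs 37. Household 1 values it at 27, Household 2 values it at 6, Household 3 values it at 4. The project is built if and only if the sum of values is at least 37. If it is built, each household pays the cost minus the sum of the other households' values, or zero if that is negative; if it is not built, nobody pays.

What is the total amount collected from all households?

Total value 37 ≥ cost 37, so it is built.
Household 1: others sum to 10; max(0, 37 - 10) = 27.
Household 2: others sum to 31; max(0, 37 - 31) = 6.
Household 3: others sum to 33; max(0, 37 - 33) = 4.
Total collected = 27 + 6 + 4 = 37.

37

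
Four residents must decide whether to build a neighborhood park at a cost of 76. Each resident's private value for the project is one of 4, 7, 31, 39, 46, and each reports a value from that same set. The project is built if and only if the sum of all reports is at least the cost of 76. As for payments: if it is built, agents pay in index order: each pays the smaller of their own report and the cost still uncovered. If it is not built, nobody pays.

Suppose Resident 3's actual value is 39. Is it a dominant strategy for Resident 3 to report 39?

Consider the case where Resident 1 reports 4, Resident 2 reports 4 and Resident 4 reports 39.
Truthful report 39: project built, pays 39, utility 39 - 39 = 0.
Report 31 instead: project built, pays 31, utility 39 - 31 = 8.
Since 8 > 0, reporting 31 is strictly better here, so truthful reporting is not dominant.

No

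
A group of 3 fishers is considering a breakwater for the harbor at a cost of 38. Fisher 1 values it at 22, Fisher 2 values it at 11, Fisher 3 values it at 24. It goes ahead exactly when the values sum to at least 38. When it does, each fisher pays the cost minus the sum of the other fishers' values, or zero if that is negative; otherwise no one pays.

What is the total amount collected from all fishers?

Total value 57 ≥ cost 38, so it is built.
Fisher 1: others sum to 35; max(0, 38 - 35) = 3.
Fisher 2: others sum to 46; max(0, 38 - 46) = 0.
Fisher 3: others sum to 33; max(0, 38 - 33) = 5.
Total collected = 3 + 0 + 5 = 8.

8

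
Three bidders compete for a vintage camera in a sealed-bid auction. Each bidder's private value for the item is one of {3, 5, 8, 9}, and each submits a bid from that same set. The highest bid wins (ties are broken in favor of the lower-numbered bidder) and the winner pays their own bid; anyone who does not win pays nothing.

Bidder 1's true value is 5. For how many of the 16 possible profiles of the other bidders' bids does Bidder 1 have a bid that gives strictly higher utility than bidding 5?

Others bid (3, 3): truth gives 0; bid 3 gives 2 > 0. Violating.
Others bid (3, 5): truth gives 0; no alternative beats it.
Others bid (3, 8): truth gives 0; no alternative beats it.
(Checking all 16 profiles: 1 has a profitable deviation, 15 do not.)

1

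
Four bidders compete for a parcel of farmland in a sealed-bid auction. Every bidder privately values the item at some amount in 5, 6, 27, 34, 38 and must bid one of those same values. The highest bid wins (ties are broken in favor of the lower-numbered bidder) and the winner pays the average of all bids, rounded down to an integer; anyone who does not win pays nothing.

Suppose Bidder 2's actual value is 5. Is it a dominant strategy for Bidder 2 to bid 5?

Yes

Check each profile of the others' bids and compare truth against every alternative bid.
Others bid (5, 5, 5): truth gives 0, best alternative gives 0.
Others bid (5, 5, 6): truth gives 0, best alternative gives 0.
Others bid (5, 5, 27): truth gives 0, best alternative gives 0.
Others bid (5, 5, 34): truth gives 0, best alternative gives 0.
Others bid (5, 5, 38): truth gives 0, best alternative gives 0.
Others bid (5, 6, 5): truth gives 0, best alternative gives 0.
(Remaining 119 profiles checked similarly; truth is weakly best in each.)
In every case the truthful bid is at least as good as any alternative, so it is a dominant strategy.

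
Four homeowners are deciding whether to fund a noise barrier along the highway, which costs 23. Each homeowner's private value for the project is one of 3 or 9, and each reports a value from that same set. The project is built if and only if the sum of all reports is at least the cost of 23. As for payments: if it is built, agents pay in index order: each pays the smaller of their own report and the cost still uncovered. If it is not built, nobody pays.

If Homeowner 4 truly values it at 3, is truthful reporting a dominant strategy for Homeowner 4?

Check each profile of the others' reports and compare truth against every alternative report.
Others report (3, 3, 9): truth gives 0, best alternative gives -5.
Others report (3, 9, 3): truth gives 0, best alternative gives -5.
Others report (9, 3, 3): truth gives 0, best alternative gives -5.
Others report (9, 9, 9): truth gives 3, best alternative gives 3.
Others report (3, 9, 9): truth gives 1, best alternative gives 1.
Others report (9, 3, 9): truth gives 1, best alternative gives 1.
(Remaining 2 profiles checked similarly; truth is weakly best in each.)
In every case the truthful report is at least as good as any alternative, so it is a dominant strategy.

Yes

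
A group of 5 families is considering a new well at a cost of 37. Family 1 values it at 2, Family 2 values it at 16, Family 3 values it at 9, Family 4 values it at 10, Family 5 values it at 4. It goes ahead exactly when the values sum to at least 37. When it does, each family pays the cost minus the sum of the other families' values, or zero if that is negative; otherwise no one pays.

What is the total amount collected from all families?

23

Total value 41 ≥ cost 37, so it is built.
Family 1: others sum to 39; max(0, 37 - 39) = 0.
Family 2: others sum to 25; max(0, 37 - 25) = 12.
Family 3: others sum to 32; max(0, 37 - 32) = 5.
Family 4: others sum to 31; max(0, 37 - 31) = 6.
Family 5: others sum to 37; max(0, 37 - 37) = 0.
Total collected = 0 + 12 + 5 + 6 + 0 = 23.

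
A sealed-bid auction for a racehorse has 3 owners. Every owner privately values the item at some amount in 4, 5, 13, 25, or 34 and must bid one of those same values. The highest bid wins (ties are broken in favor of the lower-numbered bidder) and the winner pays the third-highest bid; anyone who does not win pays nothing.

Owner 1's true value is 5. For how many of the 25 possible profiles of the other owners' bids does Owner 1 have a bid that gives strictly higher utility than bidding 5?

Others bid (4, 13): truth gives 0; bid 13 gives 1 > 0. Violating.
Others bid (4, 25): truth gives 0; bid 25 gives 1 > 0. Violating.
Others bid (4, 34): truth gives 0; bid 34 gives 1 > 0. Violating.
Others bid (13, 4): truth gives 0; bid 13 gives 1 > 0. Violating.
Others bid (4, 4): truth gives 1; no alternative beats it.
Others bid (4, 5): truth gives 1; no alternative beats it.
(Checking all 25 profiles: 6 have a profitable deviation, 19 do not.)

6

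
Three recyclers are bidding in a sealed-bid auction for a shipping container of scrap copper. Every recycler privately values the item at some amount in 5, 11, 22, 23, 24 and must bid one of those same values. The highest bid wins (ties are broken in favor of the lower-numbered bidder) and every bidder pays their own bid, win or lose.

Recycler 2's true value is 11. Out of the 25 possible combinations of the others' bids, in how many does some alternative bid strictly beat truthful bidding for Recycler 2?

23

Others bid (5, 22): truth gives -11; bid 5 gives -5 > -11. Violating.
Others bid (5, 23): truth gives -11; bid 5 gives -5 > -11. Violating.
Others bid (5, 24): truth gives -11; bid 5 gives -5 > -11. Violating.
Others bid (11, 5): truth gives -11; bid 5 gives -5 > -11. Violating.
Others bid (5, 5): truth gives 0; no alternative beats it.
Others bid (5, 11): truth gives 0; no alternative beats it.
(Checking all 25 profiles: 23 have a profitable deviation, 2 do not.)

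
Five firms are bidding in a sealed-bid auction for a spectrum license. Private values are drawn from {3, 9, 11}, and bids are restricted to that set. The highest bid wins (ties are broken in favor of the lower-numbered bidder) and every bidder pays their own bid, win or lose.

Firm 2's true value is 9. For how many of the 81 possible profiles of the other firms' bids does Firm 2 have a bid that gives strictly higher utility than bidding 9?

Others bid (3, 3, 3, 11): truth gives -9; bid 11 gives -2 > -9. Violating.
Others bid (3, 3, 9, 11): truth gives -9; bid 11 gives -2 > -9. Violating.
Others bid (3, 3, 11, 3): truth gives -9; bid 11 gives -2 > -9. Violating.
Others bid (3, 3, 11, 9): truth gives -9; bid 11 gives -2 > -9. Violating.
Others bid (3, 3, 3, 3): truth gives 0; no alternative beats it.
Others bid (3, 3, 3, 9): truth gives 0; no alternative beats it.
(Checking all 81 profiles: 73 have a profitable deviation, 8 do not.)

73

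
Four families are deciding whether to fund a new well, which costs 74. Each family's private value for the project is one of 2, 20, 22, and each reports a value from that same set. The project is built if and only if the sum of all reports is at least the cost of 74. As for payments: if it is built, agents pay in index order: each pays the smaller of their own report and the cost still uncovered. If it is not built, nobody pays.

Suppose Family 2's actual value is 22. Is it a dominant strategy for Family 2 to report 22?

No

Consider the case where Family 1 reports 20, Family 3 reports 20 and Family 4 reports 20.
Truthful report 22: project built, pays 22, utility 22 - 22 = 0.
Report 20 instead: project built, pays 20, utility 22 - 20 = 2.
Since 2 > 0, reporting 20 is strictly better here, so truthful reporting is not dominant.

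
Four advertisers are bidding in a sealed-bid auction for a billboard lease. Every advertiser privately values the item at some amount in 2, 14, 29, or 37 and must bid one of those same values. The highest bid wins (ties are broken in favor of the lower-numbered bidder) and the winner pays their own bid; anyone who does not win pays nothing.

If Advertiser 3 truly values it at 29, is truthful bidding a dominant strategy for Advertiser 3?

Consider the case where Advertiser 1 bids 2, Advertiser 2 bids 2 and Advertiser 4 bids 2.
Truthful bid 29: wins, pays 29, utility 29 - 29 = 0.
Bid 14 instead: wins, pays 14, utility 29 - 14 = 15.
Since 15 > 0, bidding 14 is strictly better here, so truthful bidding is not dominant.

No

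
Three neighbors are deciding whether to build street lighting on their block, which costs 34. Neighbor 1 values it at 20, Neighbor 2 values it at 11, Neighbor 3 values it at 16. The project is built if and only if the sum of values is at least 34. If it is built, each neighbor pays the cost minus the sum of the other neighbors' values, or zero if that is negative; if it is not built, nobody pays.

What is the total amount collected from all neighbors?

Total value 47 ≥ cost 34, so it is built.
Neighbor 1: others sum to 27; max(0, 34 - 27) = 7.
Neighbor 2: others sum to 36; max(0, 34 - 36) = 0.
Neighbor 3: others sum to 31; max(0, 34 - 31) = 3.
Total collected = 7 + 0 + 3 = 10.

10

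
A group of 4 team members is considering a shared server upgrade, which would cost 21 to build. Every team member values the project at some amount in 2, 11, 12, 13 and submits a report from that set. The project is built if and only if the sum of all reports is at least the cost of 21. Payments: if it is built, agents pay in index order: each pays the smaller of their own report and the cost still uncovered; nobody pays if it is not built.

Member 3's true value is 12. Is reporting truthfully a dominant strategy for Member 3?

Consider the case where Member 1 reports 2, Member 2 reports 2 and Member 4 reports 11.
Truthful report 12: project built, pays 12, utility 12 - 12 = 0.
Report 11 instead: project built, pays 11, utility 12 - 11 = 1.
Since 1 > 0, reporting 11 is strictly better here, so truthful reporting is not dominant.

No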